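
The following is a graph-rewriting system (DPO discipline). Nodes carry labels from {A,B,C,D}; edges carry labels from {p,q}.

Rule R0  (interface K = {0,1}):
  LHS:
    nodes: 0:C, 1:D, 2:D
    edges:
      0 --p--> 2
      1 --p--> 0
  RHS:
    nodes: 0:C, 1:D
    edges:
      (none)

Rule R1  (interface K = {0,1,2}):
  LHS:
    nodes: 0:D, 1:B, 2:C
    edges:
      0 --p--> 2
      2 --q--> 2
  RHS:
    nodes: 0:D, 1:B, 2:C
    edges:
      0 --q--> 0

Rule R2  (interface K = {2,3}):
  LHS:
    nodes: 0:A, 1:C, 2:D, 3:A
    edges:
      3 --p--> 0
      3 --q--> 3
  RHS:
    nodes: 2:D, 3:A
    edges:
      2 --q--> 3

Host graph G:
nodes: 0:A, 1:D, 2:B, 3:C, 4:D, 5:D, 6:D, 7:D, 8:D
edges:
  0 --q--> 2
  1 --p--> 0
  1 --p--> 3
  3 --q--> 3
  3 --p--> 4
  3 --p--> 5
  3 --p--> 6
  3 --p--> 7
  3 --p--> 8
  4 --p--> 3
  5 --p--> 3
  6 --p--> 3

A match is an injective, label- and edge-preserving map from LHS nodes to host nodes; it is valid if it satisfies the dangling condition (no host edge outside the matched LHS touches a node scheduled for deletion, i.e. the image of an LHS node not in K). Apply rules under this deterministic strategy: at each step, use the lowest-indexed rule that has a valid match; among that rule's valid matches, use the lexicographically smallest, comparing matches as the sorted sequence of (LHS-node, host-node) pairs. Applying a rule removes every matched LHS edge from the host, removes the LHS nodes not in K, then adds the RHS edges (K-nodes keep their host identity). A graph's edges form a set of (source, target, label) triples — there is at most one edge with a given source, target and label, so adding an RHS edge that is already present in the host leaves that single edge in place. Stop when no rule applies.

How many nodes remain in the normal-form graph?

[0] host  ⇒  9 nodes, 12 edges  {0-q->2 1-p->0 1-p->3 3-q->3 3-p->4 3-p->5 3-p->6 3-p->7 3-p->8 4-p->3 5-p->3 6-p->3}
[1] R0 @ {0↦3, 1↦1, 2↦7}  ⇒  8 nodes, 10 edges  {0-q->2 1-p->0 3-q->3 3-p->4 3-p->5 3-p->6 3-p->8 4-p->3 5-p->3 6-p->3}
[2] R0 @ {0↦3, 1↦4, 2↦8}  ⇒  7 nodes, 8 edges  {0-q->2 1-p->0 3-q->3 3-p->4 3-p->5 3-p->6 5-p->3 6-p->3}
[3] R0 @ {0↦3, 1↦5, 2↦4}  ⇒  6 nodes, 6 edges  {0-q->2 1-p->0 3-q->3 3-p->5 3-p->6 6-p->3}
[4] R0 @ {0↦3, 1↦6, 2↦5}  ⇒  5 nodes, 4 edges  {0-q->2 1-p->0 3-q->3 3-p->6}
normal form: no rule applies after step 4
NF nodes: {0:A, 1:D, 2:B, 3:C, 6:D}

Answer: 5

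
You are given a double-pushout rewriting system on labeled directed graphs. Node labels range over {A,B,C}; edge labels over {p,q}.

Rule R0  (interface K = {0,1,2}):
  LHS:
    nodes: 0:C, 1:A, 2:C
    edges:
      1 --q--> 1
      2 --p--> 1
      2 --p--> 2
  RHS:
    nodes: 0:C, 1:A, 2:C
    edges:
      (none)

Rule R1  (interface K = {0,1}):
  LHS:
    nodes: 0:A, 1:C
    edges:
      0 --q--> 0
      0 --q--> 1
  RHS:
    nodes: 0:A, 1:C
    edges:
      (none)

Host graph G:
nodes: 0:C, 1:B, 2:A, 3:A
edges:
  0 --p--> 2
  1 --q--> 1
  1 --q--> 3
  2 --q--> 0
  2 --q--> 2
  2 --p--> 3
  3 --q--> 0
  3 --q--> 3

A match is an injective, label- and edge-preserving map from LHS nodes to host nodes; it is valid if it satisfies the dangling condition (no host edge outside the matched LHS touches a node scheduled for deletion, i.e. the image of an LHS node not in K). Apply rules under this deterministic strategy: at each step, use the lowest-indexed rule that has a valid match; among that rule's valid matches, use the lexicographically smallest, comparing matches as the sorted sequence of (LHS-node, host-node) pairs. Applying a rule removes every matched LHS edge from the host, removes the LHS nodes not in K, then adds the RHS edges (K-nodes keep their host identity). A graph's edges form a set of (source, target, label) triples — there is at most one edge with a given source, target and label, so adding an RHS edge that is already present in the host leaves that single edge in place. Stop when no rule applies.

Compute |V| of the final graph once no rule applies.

start.  V:4 E:8  edges: 0-p->2 1-q->1 1-q->3 2-q->0 2-q->2 2-p->3 3-q->0 3-q->3
1. fire R1 via {0↦2, 1↦0}  →  V:4 E:6  edges: 0-p->2 1-q->1 1-q->3 2-p->3 3-q->0 3-q->3
2. fire R1 via {0↦3, 1↦0}  →  V:4 E:4  edges: 0-p->2 1-q->1 1-q->3 2-p->3
halt: no rule applies after step 2
NF nodes: {0:C, 1:B, 2:A, 3:A}

Answer: 4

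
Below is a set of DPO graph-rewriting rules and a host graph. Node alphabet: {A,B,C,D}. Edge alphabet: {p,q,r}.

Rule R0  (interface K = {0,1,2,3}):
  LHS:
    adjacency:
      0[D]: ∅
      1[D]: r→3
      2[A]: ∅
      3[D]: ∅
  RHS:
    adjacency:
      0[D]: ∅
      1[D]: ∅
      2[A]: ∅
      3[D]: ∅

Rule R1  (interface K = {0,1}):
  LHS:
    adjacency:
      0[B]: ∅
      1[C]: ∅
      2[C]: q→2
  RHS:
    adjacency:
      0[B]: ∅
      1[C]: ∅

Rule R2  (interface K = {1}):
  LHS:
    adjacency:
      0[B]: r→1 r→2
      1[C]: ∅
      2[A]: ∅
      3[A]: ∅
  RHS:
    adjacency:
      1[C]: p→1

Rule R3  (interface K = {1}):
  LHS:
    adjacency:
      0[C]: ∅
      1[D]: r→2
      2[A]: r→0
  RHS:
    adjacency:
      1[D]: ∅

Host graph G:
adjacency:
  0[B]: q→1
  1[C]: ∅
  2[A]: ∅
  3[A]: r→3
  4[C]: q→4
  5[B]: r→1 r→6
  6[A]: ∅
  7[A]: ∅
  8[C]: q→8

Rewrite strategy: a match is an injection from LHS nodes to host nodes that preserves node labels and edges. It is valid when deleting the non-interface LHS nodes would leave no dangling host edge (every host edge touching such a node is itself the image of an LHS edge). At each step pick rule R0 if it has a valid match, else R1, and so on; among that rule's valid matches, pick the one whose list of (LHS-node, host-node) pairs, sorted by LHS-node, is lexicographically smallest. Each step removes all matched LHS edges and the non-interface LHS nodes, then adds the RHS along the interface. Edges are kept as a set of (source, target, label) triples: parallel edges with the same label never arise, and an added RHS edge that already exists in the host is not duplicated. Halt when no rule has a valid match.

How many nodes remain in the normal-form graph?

[0] host  ⇒  9 nodes, 6 edges  {0-q->1 3-r->3 4-q->4 5-r->1 5-r->6 8-q->8}
[1] R1 @ {0↦0, 1↦1, 2↦4}  ⇒  8 nodes, 5 edges  {0-q->1 3-r->3 5-r->1 5-r->6 8-q->8}
[2] R1 @ {0↦0, 1↦1, 2↦8}  ⇒  7 nodes, 4 edges  {0-q->1 3-r->3 5-r->1 5-r->6}
[3] R2 @ {0↦5, 1↦1, 2↦6, 3↦2}  ⇒  4 nodes, 3 edges  {0-q->1 1-p->1 3-r->3}
final graph: no rule applies after step 3
NF nodes: {0:B, 1:C, 3:A, 7:A}

Answer: 4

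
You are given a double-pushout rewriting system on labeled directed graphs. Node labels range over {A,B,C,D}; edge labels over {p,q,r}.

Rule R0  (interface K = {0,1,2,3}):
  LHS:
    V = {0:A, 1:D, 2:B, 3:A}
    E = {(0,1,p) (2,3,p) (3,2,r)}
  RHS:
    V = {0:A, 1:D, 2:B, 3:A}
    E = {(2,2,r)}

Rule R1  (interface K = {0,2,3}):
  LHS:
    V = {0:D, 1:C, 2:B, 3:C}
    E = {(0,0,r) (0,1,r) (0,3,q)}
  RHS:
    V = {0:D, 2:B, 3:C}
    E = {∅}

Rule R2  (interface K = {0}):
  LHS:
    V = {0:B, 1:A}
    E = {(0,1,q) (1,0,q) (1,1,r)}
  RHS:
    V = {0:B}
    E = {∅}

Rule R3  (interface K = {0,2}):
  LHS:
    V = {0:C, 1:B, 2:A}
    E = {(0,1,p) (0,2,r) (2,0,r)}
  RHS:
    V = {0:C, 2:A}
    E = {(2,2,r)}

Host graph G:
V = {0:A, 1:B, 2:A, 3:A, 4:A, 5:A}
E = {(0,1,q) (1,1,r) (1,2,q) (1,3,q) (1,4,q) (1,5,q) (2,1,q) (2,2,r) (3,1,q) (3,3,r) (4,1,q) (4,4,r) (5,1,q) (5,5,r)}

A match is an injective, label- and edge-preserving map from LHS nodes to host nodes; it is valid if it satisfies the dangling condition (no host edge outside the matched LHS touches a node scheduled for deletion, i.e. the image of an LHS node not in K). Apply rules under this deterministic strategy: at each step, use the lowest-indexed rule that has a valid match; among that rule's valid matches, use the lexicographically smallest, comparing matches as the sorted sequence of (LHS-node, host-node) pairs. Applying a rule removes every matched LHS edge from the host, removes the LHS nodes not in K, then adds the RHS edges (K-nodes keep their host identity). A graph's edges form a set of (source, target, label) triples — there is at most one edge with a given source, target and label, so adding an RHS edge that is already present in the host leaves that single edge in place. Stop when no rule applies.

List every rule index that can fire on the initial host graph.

Answer: [R2]

Rewrite trace:
R0: no valid match — LHS pattern not found
R1: no valid match — LHS pattern not found
R2: 4 valid matches — {0↦1, 1↦2}, {0↦1, 1↦3}, {0↦1, 1↦4} (+1 more)
R3: no valid match — LHS pattern not found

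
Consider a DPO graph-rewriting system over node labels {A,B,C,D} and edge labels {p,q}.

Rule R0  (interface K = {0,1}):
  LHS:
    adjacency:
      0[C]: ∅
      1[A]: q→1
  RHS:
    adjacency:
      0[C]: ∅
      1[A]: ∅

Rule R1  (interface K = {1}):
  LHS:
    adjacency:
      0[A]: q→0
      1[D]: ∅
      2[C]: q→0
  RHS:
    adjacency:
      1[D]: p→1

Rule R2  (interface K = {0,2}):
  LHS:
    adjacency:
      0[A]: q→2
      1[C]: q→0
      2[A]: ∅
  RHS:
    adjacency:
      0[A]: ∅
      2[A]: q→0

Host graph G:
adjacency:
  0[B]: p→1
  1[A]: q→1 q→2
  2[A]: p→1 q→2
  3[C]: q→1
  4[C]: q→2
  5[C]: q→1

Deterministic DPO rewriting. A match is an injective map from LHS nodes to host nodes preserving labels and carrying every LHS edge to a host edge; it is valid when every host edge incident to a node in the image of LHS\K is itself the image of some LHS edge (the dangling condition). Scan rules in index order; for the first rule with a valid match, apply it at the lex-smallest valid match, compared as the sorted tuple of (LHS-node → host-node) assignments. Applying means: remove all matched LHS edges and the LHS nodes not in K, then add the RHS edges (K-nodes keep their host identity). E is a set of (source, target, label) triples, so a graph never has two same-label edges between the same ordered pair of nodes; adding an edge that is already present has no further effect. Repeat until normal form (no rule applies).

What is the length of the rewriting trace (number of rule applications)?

start.  V:6 E:8  edges: 0-p->1 1-q->1 1-q->2 2-p->1 2-q->2 3-q->1 4-q->2 5-q->1
1. fire R0 via {0↦3, 1↦1}  →  V:6 E:7  edges: 0-p->1 1-q->2 2-p->1 2-q->2 3-q->1 4-q->2 5-q->1
2. fire R0 via {0↦3, 1↦2}  →  V:6 E:6  edges: 0-p->1 1-q->2 2-p->1 3-q->1 4-q->2 5-q->1
3. fire R2 via {0↦1, 1↦3, 2↦2}  →  V:5 E:5  edges: 0-p->1 2-p->1 2-q->1 4-q->2 5-q->1
4. fire R2 via {0↦2, 1↦4, 2↦1}  →  V:4 E:4  edges: 0-p->1 1-q->2 2-p->1 5-q->1
5. fire R2 via {0↦1, 1↦5, 2↦2}  →  V:3 E:3  edges: 0-p->1 2-p->1 2-q->1
halt: no rule applies after step 5

Answer: 5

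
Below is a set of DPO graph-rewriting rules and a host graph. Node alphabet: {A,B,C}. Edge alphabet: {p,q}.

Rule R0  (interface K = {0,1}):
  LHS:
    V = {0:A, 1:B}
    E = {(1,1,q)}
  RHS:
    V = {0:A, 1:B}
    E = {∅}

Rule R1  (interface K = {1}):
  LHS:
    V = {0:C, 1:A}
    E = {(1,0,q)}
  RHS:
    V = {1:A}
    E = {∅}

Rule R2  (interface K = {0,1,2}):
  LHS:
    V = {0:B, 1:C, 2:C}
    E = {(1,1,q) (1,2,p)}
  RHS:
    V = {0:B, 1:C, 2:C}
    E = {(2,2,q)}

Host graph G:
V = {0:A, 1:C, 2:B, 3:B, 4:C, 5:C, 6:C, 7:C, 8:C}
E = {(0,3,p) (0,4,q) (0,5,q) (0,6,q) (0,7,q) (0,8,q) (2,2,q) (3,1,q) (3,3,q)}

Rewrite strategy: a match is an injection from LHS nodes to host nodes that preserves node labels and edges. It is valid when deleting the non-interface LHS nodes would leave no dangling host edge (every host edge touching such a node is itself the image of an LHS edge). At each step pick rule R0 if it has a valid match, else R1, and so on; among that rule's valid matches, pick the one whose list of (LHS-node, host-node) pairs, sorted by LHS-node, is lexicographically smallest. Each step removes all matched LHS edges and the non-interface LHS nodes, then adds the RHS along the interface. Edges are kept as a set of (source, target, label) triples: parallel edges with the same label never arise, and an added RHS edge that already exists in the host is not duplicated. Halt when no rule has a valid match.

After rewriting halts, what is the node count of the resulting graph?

Answer: 4

Steps:
initial: |V|=9 |E|=9  E = 0-p->3 0-q->4 0-q->5 0-q->6 0-q->7 0-q->8 2-q->2 3-q->1 3-q->3
step 1: apply R0 at {0↦0, 1↦2}  → |V|=9 |E|=8  E = 0-p->3 0-q->4 0-q->5 0-q->6 0-q->7 0-q->8 3-q->1 3-q->3
step 2: apply R0 at {0↦0, 1↦3}  → |V|=9 |E|=7  E = 0-p->3 0-q->4 0-q->5 0-q->6 0-q->7 0-q->8 3-q->1
step 3: apply R1 at {0↦4, 1↦0}  → |V|=8 |E|=6  E = 0-p->3 0-q->5 0-q->6 0-q->7 0-q->8 3-q->1
step 4: apply R1 at {0↦5, 1↦0}  → |V|=7 |E|=5  E = 0-p->3 0-q->6 0-q->7 0-q->8 3-q->1
step 5: apply R1 at {0↦6, 1↦0}  → |V|=6 |E|=4  E = 0-p->3 0-q->7 0-q->8 3-q->1
step 6: apply R1 at {0↦7, 1↦0}  → |V|=5 |E|=3  E = 0-p->3 0-q->8 3-q->1
step 7: apply R1 at {0↦8, 1↦0}  → |V|=4 |E|=2  E = 0-p->3 3-q->1
halt: no rule applies after step 7
NF nodes: {0:A, 1:C, 2:B, 3:B}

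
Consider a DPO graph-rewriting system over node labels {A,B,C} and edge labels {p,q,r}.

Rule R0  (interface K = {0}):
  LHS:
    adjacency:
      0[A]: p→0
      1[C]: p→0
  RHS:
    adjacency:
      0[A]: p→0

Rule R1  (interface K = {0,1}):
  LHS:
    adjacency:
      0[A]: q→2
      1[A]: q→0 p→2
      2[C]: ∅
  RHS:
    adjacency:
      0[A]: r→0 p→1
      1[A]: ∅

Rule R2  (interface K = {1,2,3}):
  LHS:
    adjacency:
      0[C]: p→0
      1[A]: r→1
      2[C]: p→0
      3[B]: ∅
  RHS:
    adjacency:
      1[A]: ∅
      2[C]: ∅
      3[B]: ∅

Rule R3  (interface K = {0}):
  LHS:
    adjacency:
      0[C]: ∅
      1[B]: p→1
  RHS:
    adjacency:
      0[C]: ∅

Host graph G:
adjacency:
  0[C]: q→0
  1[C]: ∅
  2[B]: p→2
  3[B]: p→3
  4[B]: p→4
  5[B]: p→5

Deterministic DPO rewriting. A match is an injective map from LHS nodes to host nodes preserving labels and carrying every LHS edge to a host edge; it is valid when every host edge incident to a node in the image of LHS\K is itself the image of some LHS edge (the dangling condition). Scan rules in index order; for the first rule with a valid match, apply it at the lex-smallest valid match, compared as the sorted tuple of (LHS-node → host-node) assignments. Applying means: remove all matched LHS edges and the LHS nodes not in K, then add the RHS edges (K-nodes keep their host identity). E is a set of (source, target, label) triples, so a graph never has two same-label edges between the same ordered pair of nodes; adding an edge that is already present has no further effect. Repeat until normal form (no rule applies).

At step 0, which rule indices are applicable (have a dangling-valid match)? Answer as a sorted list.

R0: no valid match — LHS pattern not found
R1: no valid match — LHS pattern not found
R2: no valid match — LHS pattern not found
R3: 8 valid matches — {0↦0, 1↦2}, {0↦0, 1↦3}, {0↦0, 1↦4} (+5 more)

Answer: [R3]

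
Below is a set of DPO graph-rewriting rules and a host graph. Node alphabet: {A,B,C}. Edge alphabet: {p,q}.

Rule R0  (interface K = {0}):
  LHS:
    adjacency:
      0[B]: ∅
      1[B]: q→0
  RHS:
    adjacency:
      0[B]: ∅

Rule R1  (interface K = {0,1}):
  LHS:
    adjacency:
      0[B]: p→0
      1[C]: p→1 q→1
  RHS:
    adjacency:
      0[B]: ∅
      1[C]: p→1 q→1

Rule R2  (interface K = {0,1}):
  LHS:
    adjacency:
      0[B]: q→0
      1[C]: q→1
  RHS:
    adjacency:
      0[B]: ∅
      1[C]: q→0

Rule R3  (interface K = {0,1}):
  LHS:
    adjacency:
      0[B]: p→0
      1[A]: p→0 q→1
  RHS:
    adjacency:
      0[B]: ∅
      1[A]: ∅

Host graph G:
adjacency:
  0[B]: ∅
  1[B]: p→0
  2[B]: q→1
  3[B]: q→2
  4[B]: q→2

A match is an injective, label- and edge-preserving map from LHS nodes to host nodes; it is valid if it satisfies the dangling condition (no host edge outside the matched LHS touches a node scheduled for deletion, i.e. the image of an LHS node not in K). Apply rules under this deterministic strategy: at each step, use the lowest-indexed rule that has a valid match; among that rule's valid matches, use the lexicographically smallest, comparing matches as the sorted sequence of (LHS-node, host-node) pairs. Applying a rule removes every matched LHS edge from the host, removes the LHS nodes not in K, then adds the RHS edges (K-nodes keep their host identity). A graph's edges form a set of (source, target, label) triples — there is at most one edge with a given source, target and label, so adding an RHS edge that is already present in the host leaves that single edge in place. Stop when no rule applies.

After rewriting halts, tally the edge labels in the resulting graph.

[0] host  ⇒  5 nodes, 4 edges  {1-p->0 2-q->1 3-q->2 4-q->2}
[1] R0 @ {0↦2, 1↦3}  ⇒  4 nodes, 3 edges  {1-p->0 2-q->1 4-q->2}
[2] R0 @ {0↦2, 1↦4}  ⇒  3 nodes, 2 edges  {1-p->0 2-q->1}
[3] R0 @ {0↦1, 1↦2}  ⇒  2 nodes, 1 edges  {1-p->0}
halt: no rule applies after step 3
NF edges: [(1, 0, 'p')]

Answer: p:1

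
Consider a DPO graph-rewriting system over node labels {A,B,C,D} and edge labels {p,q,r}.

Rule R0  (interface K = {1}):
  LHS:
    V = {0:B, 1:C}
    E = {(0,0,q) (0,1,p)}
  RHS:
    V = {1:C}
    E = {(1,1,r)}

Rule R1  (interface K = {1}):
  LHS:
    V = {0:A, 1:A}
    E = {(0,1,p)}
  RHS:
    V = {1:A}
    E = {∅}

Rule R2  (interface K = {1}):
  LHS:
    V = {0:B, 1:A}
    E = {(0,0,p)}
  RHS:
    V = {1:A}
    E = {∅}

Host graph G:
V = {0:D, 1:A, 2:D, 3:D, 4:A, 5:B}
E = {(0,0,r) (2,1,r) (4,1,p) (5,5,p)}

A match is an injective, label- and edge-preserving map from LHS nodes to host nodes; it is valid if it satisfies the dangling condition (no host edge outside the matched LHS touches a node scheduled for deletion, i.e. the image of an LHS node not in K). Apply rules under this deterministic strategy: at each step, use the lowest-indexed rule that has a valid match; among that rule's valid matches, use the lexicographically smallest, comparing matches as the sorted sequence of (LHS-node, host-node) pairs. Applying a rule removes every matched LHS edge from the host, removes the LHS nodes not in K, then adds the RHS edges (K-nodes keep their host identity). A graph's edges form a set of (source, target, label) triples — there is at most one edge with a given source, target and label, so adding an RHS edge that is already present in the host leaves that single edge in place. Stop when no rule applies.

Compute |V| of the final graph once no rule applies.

Answer: 4

Rewrite trace:
start.  V:6 E:4  edges: 0-r->0 2-r->1 4-p->1 5-p->5
1. fire R1 via {0↦4, 1↦1}  →  V:5 E:3  edges: 0-r->0 2-r->1 5-p->5
2. fire R2 via {0↦5, 1↦1}  →  V:4 E:2  edges: 0-r->0 2-r->1
halt: no rule applies after step 2
NF nodes: {0:D, 1:A, 2:D, 3:D}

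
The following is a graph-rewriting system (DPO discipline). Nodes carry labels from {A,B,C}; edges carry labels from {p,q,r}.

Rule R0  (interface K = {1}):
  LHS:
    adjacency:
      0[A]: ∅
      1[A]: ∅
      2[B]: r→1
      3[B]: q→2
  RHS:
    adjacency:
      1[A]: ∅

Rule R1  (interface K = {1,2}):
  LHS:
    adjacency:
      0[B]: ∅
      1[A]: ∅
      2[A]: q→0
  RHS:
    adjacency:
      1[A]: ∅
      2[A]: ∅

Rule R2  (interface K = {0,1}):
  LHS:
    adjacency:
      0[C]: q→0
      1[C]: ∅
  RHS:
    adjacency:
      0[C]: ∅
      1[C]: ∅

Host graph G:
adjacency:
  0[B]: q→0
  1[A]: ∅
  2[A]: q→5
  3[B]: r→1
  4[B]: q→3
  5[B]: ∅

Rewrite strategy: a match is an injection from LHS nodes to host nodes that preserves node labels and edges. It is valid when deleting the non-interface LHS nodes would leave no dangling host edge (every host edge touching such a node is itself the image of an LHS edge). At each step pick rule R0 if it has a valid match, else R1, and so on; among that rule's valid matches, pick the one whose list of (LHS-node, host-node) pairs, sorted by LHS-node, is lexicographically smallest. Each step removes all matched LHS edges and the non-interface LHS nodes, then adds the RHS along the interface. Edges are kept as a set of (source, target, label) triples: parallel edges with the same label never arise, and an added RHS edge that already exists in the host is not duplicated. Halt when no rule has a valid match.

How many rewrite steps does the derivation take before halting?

initial: |V|=6 |E|=4  E = 0-q->0 2-q->5 3-r->1 4-q->3
step 1: apply R1 at {0↦5, 1↦1, 2↦2}  → |V|=5 |E|=3  E = 0-q->0 3-r->1 4-q->3
step 2: apply R0 at {0↦2, 1↦1, 2↦3, 3↦4}  → |V|=2 |E|=1  E = 0-q->0
final graph: no rule applies after step 2

Answer: 2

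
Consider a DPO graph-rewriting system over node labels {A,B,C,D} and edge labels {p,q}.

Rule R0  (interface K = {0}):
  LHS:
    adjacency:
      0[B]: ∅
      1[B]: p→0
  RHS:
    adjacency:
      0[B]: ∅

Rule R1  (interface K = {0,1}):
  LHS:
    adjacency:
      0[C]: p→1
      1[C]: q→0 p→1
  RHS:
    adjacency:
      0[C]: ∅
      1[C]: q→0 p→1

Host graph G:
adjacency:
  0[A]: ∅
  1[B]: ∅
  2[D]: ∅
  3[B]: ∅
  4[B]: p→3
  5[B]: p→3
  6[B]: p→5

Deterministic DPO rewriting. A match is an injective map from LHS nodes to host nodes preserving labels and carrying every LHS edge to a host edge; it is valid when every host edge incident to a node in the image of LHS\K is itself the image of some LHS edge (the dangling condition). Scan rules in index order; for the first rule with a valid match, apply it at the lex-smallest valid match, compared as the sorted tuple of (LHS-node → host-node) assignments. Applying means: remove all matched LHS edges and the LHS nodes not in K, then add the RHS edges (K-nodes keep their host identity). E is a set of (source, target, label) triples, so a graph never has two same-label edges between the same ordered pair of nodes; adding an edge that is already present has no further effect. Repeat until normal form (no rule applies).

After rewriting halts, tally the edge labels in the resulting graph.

Answer: (no edges)

Rewrite trace:
[0] host  ⇒  7 nodes, 3 edges  {4-p->3 5-p->3 6-p->5}
[1] R0 @ {0↦3, 1↦4}  ⇒  6 nodes, 2 edges  {5-p->3 6-p->5}
[2] R0 @ {0↦5, 1↦6}  ⇒  5 nodes, 1 edges  {5-p->3}
[3] R0 @ {0↦3, 1↦5}  ⇒  4 nodes, 0 edges  {∅}
normal form: no rule applies after step 3
NF edges: []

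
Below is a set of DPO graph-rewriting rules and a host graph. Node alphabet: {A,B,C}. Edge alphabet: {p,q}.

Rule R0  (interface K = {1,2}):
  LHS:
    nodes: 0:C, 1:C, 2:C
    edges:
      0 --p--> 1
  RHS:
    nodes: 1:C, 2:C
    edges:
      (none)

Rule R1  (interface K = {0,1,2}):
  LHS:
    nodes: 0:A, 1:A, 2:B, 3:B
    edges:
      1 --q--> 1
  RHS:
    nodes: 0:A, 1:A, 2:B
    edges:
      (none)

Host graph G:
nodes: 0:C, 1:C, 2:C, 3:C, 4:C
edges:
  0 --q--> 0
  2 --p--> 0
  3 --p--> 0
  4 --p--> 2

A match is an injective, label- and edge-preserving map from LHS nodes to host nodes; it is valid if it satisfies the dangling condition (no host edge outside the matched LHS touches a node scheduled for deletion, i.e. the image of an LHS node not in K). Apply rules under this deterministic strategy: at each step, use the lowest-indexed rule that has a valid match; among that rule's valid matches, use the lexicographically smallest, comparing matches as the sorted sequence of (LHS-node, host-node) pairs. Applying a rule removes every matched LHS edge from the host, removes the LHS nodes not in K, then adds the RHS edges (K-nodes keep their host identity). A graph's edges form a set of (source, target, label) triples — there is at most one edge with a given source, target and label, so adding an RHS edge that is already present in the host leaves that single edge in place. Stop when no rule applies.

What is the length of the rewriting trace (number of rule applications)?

Answer: 3

Steps:
start.  V:5 E:4  edges: 0-q->0 2-p->0 3-p->0 4-p->2
1. fire R0 via {0↦3, 1↦0, 2↦1}  →  V:4 E:3  edges: 0-q->0 2-p->0 4-p->2
2. fire R0 via {0↦4, 1↦2, 2↦0}  →  V:3 E:2  edges: 0-q->0 2-p->0
3. fire R0 via {0↦2, 1↦0, 2↦1}  →  V:2 E:1  edges: 0-q->0
halt: no rule applies after step 3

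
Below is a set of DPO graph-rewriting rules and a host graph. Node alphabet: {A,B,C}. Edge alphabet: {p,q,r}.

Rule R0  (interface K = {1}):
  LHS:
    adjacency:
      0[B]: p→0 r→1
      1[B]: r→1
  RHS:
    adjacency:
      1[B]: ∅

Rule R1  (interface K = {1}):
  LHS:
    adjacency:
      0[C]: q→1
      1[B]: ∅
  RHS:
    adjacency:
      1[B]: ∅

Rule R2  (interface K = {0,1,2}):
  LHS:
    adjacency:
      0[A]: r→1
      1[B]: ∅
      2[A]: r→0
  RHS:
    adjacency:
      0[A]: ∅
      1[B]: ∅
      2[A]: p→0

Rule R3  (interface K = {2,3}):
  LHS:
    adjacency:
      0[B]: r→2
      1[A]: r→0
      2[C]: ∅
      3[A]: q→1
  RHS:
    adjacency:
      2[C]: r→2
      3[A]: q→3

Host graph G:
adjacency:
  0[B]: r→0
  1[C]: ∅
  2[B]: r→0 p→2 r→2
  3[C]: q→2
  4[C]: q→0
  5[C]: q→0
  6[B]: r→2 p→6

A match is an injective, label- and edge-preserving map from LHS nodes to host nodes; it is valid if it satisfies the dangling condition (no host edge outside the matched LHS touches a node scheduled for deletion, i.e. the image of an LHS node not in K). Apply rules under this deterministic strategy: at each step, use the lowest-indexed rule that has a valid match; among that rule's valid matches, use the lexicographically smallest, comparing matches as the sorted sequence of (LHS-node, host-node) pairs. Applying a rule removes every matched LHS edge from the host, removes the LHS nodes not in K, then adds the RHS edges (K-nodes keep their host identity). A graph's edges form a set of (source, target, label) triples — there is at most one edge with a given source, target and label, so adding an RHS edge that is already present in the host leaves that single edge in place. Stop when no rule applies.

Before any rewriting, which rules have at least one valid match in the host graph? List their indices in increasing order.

R0: 1 valid match — {0↦6, 1↦2}
R1: 3 valid matches — {0↦3, 1↦2}, {0↦4, 1↦0}, {0↦5, 1↦0}
R2: no valid match — LHS pattern not found
R3: no valid match — LHS pattern not found

Answer: [R0,R1]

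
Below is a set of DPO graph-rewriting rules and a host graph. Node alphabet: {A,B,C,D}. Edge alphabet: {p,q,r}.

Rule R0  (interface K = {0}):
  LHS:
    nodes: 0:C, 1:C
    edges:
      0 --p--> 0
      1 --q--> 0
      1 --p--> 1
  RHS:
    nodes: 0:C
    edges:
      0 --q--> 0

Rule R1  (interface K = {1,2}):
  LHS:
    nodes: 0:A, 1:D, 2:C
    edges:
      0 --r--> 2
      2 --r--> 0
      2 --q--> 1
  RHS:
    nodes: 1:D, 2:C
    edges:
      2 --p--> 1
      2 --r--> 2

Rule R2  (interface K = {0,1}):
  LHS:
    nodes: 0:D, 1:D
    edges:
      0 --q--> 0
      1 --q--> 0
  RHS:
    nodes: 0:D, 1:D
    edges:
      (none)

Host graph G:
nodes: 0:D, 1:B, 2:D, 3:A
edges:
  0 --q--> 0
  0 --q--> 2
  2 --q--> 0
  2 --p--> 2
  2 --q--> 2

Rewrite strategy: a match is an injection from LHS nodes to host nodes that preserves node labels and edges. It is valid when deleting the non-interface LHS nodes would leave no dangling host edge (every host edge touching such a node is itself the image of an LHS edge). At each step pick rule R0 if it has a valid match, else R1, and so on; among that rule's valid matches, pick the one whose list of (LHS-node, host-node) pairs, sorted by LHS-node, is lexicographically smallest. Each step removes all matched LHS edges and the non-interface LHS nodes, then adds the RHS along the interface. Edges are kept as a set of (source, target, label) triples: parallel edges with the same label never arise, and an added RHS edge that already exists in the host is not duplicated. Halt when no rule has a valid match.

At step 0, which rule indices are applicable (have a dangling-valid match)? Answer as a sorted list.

R0: no valid match — LHS pattern not found
R1: no valid match — LHS pattern not found
R2: 2 valid matches — {0↦0, 1↦2}, {0↦2, 1↦0}

Answer: [R2]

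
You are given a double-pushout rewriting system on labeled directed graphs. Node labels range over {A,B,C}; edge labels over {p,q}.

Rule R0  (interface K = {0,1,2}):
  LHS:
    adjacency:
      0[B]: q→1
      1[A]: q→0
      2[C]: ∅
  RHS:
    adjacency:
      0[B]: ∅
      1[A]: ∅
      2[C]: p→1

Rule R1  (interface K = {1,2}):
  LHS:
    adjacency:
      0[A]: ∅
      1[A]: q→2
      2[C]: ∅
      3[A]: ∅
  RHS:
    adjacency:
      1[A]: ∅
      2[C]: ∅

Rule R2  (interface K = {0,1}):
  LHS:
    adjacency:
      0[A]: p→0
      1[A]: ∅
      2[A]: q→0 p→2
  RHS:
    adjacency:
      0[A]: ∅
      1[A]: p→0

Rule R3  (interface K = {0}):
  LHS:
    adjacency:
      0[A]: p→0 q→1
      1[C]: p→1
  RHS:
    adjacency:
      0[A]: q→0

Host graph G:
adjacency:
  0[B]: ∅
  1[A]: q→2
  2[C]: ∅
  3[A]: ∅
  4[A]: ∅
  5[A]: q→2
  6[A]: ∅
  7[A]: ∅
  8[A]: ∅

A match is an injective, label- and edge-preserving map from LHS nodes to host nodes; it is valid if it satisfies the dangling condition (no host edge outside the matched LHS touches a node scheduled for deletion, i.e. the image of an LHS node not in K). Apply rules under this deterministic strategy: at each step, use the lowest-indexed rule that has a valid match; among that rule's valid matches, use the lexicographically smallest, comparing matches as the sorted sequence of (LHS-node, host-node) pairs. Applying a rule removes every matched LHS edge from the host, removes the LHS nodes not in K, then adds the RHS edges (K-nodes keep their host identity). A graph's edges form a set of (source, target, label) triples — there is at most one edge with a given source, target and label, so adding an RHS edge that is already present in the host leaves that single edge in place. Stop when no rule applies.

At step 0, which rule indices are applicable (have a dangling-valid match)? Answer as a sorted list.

Answer: [R1]

Rewrite trace:
R0: no valid match — LHS pattern not found
R1: 40 valid matches — {0↦3, 1↦1, 2↦2, 3↦4}, {0↦3, 1↦1, 2↦2, 3↦6}, {0↦3, 1↦1, 2↦2, 3↦7} (+37 more)
R2: no valid match — LHS pattern not found
R3: no valid match — LHS pattern not found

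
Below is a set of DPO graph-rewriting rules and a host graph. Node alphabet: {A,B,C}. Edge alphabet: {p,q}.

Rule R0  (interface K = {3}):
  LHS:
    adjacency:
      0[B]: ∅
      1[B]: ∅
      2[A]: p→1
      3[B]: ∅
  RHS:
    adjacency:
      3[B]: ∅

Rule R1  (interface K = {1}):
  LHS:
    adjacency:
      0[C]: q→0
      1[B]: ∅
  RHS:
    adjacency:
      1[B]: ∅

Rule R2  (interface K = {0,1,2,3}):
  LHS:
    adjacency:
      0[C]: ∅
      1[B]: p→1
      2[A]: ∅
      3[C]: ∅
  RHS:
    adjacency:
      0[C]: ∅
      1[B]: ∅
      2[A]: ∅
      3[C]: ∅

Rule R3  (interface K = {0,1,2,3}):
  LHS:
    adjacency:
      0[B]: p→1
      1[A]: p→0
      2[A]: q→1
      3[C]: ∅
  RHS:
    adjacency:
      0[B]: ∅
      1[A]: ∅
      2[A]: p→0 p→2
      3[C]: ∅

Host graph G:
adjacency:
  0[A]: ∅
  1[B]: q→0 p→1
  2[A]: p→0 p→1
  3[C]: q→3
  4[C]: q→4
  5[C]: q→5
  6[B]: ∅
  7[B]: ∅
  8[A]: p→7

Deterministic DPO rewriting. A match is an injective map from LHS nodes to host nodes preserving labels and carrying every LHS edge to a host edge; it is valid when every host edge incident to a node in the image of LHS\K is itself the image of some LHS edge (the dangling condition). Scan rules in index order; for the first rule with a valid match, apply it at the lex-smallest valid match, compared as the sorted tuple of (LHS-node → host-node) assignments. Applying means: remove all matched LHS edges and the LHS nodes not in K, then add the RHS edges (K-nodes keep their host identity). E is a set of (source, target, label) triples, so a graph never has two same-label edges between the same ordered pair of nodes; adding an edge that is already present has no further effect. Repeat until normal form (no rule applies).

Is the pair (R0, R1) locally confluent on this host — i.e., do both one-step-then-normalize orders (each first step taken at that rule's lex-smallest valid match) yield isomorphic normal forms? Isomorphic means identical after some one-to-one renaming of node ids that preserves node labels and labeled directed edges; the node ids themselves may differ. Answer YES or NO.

branch R0-first: apply at {0↦6, 1↦7, 2↦8, 3↦1} → |E|=7, then 3 more step(s) → NF |V|=3 |E|=4 V={0:A, 1:B, 2:A} E=1-q->0 1-p->1 2-p->0 2-p->1
branch R1-first: apply at {0↦3, 1↦1} → |E|=7, then 3 more step(s) → NF |V|=3 |E|=4 V={0:A, 1:B, 2:A} E=1-q->0 1-p->1 2-p->0 2-p->1
graphs isomorphic (equal up to label-preserving node renaming)

Answer: YES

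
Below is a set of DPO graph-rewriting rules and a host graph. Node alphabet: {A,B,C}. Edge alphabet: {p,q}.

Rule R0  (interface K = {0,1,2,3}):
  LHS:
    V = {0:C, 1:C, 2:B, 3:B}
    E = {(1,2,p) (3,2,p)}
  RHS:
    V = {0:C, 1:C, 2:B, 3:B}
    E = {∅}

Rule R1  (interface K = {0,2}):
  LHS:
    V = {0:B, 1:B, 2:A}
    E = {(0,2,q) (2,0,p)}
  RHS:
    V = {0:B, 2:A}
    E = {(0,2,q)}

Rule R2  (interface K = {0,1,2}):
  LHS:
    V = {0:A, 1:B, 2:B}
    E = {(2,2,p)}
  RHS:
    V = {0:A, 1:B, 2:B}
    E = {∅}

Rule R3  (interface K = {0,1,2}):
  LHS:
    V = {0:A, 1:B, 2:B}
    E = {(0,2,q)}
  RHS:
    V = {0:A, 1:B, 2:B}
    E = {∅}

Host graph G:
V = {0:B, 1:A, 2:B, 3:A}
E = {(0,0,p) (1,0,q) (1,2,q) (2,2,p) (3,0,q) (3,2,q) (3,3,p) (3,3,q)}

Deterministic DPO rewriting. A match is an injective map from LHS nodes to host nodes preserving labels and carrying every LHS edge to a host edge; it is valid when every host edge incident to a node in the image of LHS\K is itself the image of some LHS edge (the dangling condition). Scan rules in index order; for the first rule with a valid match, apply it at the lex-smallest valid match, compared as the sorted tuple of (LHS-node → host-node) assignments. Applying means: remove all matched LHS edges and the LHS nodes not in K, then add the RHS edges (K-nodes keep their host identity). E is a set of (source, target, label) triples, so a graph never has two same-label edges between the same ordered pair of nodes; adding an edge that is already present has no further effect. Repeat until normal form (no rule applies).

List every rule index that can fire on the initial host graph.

R0: no valid match — LHS pattern not found
R1: no valid match — LHS pattern not found
R2: 4 valid matches — {0↦1, 1↦0, 2↦2}, {0↦1, 1↦2, 2↦0}, {0↦3, 1↦0, 2↦2} (+1 more)
R3: 4 valid matches — {0↦1, 1↦0, 2↦2}, {0↦1, 1↦2, 2↦0}, {0↦3, 1↦0, 2↦2} (+1 more)

Answer: [R2,R3]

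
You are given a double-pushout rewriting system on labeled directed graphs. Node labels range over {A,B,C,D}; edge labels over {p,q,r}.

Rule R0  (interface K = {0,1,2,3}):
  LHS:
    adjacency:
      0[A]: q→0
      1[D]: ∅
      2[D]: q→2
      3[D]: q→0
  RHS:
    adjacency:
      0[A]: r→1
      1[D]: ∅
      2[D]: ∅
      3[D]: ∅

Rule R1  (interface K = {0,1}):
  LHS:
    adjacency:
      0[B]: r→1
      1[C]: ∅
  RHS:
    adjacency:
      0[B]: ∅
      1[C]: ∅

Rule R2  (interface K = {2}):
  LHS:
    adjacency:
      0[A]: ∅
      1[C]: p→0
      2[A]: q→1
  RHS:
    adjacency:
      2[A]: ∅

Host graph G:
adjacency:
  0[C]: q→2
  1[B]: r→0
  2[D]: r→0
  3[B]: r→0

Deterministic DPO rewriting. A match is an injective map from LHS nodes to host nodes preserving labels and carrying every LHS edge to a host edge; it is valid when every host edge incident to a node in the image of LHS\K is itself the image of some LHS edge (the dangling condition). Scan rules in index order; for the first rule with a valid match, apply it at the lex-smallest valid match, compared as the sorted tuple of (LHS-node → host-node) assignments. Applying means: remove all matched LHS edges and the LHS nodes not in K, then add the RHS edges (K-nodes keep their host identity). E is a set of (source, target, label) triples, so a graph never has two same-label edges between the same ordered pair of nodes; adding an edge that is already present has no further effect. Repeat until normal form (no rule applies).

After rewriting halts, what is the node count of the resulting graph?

Answer: 4

Rewrite trace:
initial: |V|=4 |E|=4  E = 0-q->2 1-r->0 2-r->0 3-r->0
step 1: apply R1 at {0↦1, 1↦0}  → |V|=4 |E|=3  E = 0-q->2 2-r->0 3-r->0
step 2: apply R1 at {0↦3, 1↦0}  → |V|=4 |E|=2  E = 0-q->2 2-r->0
normal form: no rule applies after step 2
NF nodes: {0:C, 1:B, 2:D, 3:B}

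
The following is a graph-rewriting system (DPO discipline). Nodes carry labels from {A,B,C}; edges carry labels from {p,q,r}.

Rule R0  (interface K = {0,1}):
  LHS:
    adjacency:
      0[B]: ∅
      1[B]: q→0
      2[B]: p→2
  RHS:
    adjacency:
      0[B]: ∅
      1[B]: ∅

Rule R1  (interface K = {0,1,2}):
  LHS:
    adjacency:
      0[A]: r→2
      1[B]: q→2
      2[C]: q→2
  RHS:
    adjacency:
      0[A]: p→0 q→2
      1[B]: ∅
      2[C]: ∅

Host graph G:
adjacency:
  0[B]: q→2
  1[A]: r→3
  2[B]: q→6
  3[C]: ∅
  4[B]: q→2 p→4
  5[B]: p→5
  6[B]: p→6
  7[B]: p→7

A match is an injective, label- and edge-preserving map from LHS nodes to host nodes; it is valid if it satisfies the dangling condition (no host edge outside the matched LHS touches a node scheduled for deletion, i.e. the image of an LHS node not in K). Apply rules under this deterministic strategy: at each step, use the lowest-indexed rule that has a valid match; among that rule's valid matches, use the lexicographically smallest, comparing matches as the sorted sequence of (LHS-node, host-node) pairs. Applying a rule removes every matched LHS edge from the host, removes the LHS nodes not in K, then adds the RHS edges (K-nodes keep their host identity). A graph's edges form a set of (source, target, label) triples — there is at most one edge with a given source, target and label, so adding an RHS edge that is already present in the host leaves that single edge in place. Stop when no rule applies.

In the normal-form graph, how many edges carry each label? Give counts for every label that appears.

initial: |V|=8 |E|=8  E = 0-q->2 1-r->3 2-q->6 4-q->2 4-p->4 5-p->5 6-p->6 7-p->7
step 1: apply R0 at {0↦2, 1↦0, 2↦5}  → |V|=7 |E|=6  E = 1-r->3 2-q->6 4-q->2 4-p->4 6-p->6 7-p->7
step 2: apply R0 at {0↦2, 1↦4, 2↦7}  → |V|=6 |E|=4  E = 1-r->3 2-q->6 4-p->4 6-p->6
step 3: apply R0 at {0↦6, 1↦2, 2↦4}  → |V|=5 |E|=2  E = 1-r->3 6-p->6
final graph: no rule applies after step 3
NF edges: [(1, 3, 'r'), (6, 6, 'p')]

Answer: p:1 r:1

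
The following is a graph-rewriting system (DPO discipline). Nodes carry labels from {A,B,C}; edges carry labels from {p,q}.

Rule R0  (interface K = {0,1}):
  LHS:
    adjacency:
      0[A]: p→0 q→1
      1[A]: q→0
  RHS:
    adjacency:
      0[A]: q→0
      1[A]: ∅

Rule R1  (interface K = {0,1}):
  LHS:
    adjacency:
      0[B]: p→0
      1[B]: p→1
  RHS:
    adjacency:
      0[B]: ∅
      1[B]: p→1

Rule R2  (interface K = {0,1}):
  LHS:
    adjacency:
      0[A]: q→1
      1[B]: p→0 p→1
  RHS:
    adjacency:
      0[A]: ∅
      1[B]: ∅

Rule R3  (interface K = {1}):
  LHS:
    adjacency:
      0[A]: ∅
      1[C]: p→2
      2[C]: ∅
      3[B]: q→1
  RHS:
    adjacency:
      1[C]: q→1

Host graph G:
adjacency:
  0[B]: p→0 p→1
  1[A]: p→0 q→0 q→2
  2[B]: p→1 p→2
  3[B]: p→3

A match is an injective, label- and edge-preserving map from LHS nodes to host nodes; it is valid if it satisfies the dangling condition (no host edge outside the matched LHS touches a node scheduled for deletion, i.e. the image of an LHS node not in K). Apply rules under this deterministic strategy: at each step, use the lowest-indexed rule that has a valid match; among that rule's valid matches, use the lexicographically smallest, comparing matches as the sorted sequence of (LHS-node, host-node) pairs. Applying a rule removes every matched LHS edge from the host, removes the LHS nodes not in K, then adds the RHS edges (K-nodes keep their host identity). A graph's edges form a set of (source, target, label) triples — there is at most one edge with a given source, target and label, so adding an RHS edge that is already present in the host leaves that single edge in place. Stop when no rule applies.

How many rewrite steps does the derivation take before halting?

[0] host  ⇒  4 nodes, 8 edges  {0-p->0 0-p->1 1-p->0 1-q->0 1-q->2 2-p->1 2-p->2 3-p->3}
[1] R1 @ {0↦0, 1↦2}  ⇒  4 nodes, 7 edges  {0-p->1 1-p->0 1-q->0 1-q->2 2-p->1 2-p->2 3-p->3}
[2] R1 @ {0↦2, 1↦3}  ⇒  4 nodes, 6 edges  {0-p->1 1-p->0 1-q->0 1-q->2 2-p->1 3-p->3}
halt: no rule applies after step 2

Answer: 2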